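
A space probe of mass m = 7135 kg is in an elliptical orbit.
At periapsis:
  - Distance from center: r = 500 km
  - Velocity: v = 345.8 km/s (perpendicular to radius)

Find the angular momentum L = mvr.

Convert to SI: r = 500 km = 500000 m; v = 345.8 km/s = 345800 m/s.
Since v is perpendicular to r, L = m · v · r.
L = 7135 · 345800 · 500000 kg·m²/s ≈ 1.234e+15 kg·m²/s.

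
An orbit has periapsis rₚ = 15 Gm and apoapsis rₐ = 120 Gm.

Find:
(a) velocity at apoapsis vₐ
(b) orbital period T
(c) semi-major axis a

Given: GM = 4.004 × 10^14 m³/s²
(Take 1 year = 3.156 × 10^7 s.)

Convert to SI: rₚ = 15 Gm = 1.5e+10 m; rₐ = 120 Gm = 1.2e+11 m.
(a) With a = (rₚ + rₐ)/2 = 6.75e+10 m, vₐ = √(GM (2/rₐ − 1/a)) = √(4.004e+14 · (2/1.2e+11 − 1/6.75e+10)) m/s ≈ 27.23 m/s
(b) With a = (rₚ + rₐ)/2 = 6.75e+10 m, T = 2π √(a³/GM) = 2π √((6.75e+10)³/4.004e+14) s ≈ 5.507e+09 s
(c) a = (rₚ + rₐ)/2 = (1.5e+10 + 1.2e+11)/2 ≈ 6.75e+10 m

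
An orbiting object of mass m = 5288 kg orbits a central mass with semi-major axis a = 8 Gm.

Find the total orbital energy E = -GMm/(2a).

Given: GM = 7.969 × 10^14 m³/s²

Convert to SI: a = 8 Gm = 8e+09 m.
E = −GMm / (2a).
E = −7.969e+14 · 5288 / (2 · 8e+09) J ≈ -2.634e+08 J = -263.4 MJ.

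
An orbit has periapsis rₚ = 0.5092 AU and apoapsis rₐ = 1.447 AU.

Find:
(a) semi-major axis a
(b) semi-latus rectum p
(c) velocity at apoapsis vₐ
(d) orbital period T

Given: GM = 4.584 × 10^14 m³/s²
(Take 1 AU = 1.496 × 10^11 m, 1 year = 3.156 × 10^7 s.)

Convert to SI: rₚ = 0.5092 AU = 7.61763e+10 m; rₐ = 1.447 AU = 2.16471e+11 m.
(a) a = (rₚ + rₐ)/2 = (7.61763e+10 + 2.16471e+11)/2 ≈ 1.463e+11 m
(b) From a = (rₚ + rₐ)/2 = 1.46324e+11 m and e = (rₐ − rₚ)/(rₐ + rₚ) = 0.479399, p = a(1 − e²) = 1.46324e+11 · (1 − (0.479399)²) ≈ 1.127e+11 m
(c) With a = (rₚ + rₐ)/2 = 1.46324e+11 m, vₐ = √(GM (2/rₐ − 1/a)) = √(4.584e+14 · (2/2.16471e+11 − 1/1.46324e+11)) m/s ≈ 33.2 m/s
(d) With a = (rₚ + rₐ)/2 = 1.46324e+11 m, T = 2π √(a³/GM) = 2π √((1.46324e+11)³/4.584e+14) s ≈ 1.643e+10 s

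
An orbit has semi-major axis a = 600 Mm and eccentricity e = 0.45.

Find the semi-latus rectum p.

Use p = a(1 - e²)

Convert to SI: a = 600 Mm = 6e+08 m.
p = a (1 − e²).
p = 6e+08 · (1 − (0.45)²) = 6e+08 · 0.7975 ≈ 4.785e+08 m = 478.5 Mm.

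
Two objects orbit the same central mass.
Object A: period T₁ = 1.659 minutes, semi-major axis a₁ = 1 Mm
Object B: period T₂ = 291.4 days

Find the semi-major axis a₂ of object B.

Convert to SI: T₁ = 1.659 minutes = 99.54 s; a₁ = 1 Mm = 1e+06 m; T₂ = 291.4 days = 2.5177e+07 s.
Kepler's third law: (T₁/T₂)² = (a₁/a₂)³ ⇒ a₂ = a₁ · (T₂/T₁)^(2/3).
T₂/T₁ = 2.5177e+07 / 99.54 = 252933.
a₂ = 1e+06 · (252933)^(2/3) m ≈ 3.999e+09 m = 3.999 Gm.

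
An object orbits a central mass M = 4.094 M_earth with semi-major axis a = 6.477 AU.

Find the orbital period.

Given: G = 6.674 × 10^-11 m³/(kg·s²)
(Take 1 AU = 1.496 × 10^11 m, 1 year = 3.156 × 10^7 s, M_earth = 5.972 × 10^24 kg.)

Convert to SI: a = 6.477 AU = 9.68959e+11 m; M = 4.094 M_earth = 2.44494e+25 kg.
GM = G · M = 6.674e-11 · 2.44494e+25 = 1.63175e+15 m³/s².
Kepler's third law: T = 2π √(a³ / GM).
Substituting a = 9.68959e+11 m and GM = 1.63175e+15 m³/s²:
T = 2π √((9.68959e+11)³ / 1.63175e+15) s
T ≈ 1.484e+11 s = 4701 years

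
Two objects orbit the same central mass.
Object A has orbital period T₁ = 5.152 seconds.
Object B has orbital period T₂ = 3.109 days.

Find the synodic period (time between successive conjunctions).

Convert to SI: T₂ = 3.109 days = 268618 s.
T_syn = |T₁ · T₂ / (T₁ − T₂)|.
T_syn = |5.152 · 268618 / (5.152 − 268618)| s ≈ 5.152 s = 5.152 seconds.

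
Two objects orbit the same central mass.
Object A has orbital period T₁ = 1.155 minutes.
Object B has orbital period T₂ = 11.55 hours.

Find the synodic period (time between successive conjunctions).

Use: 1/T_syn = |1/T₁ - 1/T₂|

Convert to SI: T₁ = 1.155 minutes = 69.3 s; T₂ = 11.55 hours = 41580 s.
T_syn = |T₁ · T₂ / (T₁ − T₂)|.
T_syn = |69.3 · 41580 / (69.3 − 41580)| s ≈ 69.42 s = 1.157 minutes.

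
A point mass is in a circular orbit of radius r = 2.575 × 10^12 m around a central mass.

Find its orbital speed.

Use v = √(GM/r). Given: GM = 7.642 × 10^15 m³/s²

For a circular orbit, gravity supplies the centripetal force, so v = √(GM / r).
v = √(7.642e+15 / 2.575e+12) m/s ≈ 54.48 m/s = 54.48 m/s.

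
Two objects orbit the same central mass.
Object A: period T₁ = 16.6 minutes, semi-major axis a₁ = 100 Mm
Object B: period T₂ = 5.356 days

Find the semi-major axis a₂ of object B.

Convert to SI: T₁ = 16.6 minutes = 996 s; a₁ = 100 Mm = 1e+08 m; T₂ = 5.356 days = 462758 s.
Kepler's third law: (T₁/T₂)² = (a₁/a₂)³ ⇒ a₂ = a₁ · (T₂/T₁)^(2/3).
T₂/T₁ = 462758 / 996 = 464.617.
a₂ = 1e+08 · (464.617)^(2/3) m ≈ 5.999e+09 m = 5.999 Gm.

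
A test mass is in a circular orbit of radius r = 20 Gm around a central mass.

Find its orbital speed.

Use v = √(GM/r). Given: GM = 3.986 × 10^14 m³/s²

Convert to SI: r = 20 Gm = 2e+10 m.
For a circular orbit, gravity supplies the centripetal force, so v = √(GM / r).
v = √(3.986e+14 / 2e+10) m/s ≈ 141.2 m/s = 141.2 m/s.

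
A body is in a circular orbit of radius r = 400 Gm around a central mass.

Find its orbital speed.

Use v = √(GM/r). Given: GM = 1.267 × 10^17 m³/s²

Convert to SI: r = 400 Gm = 4e+11 m.
For a circular orbit, gravity supplies the centripetal force, so v = √(GM / r).
v = √(1.267e+17 / 4e+11) m/s ≈ 562.8 m/s = 562.8 m/s.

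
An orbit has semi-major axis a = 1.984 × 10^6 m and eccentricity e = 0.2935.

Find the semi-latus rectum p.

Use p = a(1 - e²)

p = a (1 − e²).
p = 1.984e+06 · (1 − (0.2935)²) = 1.984e+06 · 0.913858 ≈ 1.813e+06 m = 1.813 × 10^6 m.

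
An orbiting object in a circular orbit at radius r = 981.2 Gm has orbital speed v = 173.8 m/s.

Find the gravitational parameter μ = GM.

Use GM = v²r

Convert to SI: r = 981.2 Gm = 9.812e+11 m.
For a circular orbit v² = GM/r, so GM = v² · r.
GM = (173.8)² · 9.812e+11 m³/s² ≈ 2.964e+16 m³/s² = 2.964 × 10^16 m³/s².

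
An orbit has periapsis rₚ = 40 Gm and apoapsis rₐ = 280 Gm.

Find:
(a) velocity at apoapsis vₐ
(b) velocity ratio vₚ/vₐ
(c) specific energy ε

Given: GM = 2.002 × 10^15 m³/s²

Convert to SI: rₚ = 40 Gm = 4e+10 m; rₐ = 280 Gm = 2.8e+11 m.
(a) With a = (rₚ + rₐ)/2 = 1.6e+11 m, vₐ = √(GM (2/rₐ − 1/a)) = √(2.002e+15 · (2/2.8e+11 − 1/1.6e+11)) m/s ≈ 42.28 m/s
(b) Conservation of angular momentum (rₚvₚ = rₐvₐ) gives vₚ/vₐ = rₐ/rₚ = 2.8e+11/4e+10 ≈ 7
(c) With a = (rₚ + rₐ)/2 = 1.6e+11 m, ε = −GM/(2a) = −2.002e+15/(2 · 1.6e+11) J/kg ≈ -6256 J/kg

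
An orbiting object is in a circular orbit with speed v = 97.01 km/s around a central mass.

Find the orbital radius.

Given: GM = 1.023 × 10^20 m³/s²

Convert to SI: v = 97.01 km/s = 97010 m/s.
For a circular orbit, v² = GM / r, so r = GM / v².
r = 1.023e+20 / (97010)² m ≈ 1.087e+10 m = 10.87 Gm.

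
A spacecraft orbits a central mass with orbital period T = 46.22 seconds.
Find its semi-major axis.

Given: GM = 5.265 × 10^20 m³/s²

Invert Kepler's third law: a = (GM · T² / (4π²))^(1/3).
Substituting T = 46.22 s and GM = 5.265e+20 m³/s²:
a = (5.265e+20 · (46.22)² / (4π²))^(1/3) m
a ≈ 3.054e+07 m = 30.54 Mm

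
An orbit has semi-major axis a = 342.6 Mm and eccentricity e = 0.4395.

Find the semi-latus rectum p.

Convert to SI: a = 342.6 Mm = 3.426e+08 m.
p = a (1 − e²).
p = 3.426e+08 · (1 − (0.4395)²) = 3.426e+08 · 0.80684 ≈ 2.764e+08 m = 276.4 Mm.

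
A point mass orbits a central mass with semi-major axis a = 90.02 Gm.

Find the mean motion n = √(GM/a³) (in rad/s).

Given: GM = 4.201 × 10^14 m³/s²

Convert to SI: a = 90.02 Gm = 9.002e+10 m.
n = √(GM / a³).
n = √(4.201e+14 / (9.002e+10)³) rad/s ≈ 7.589e-10 rad/s.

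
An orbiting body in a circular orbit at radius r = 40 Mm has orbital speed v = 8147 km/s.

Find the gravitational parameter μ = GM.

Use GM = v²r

Convert to SI: r = 40 Mm = 4e+07 m; v = 8147 km/s = 8.147e+06 m/s.
For a circular orbit v² = GM/r, so GM = v² · r.
GM = (8.147e+06)² · 4e+07 m³/s² ≈ 2.655e+21 m³/s² = 2.655 × 10^21 m³/s².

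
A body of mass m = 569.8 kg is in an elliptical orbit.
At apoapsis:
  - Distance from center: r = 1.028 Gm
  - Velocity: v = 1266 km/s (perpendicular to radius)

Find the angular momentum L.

Convert to SI: r = 1.028 Gm = 1.028e+09 m; v = 1266 km/s = 1.266e+06 m/s.
Since v is perpendicular to r, L = m · v · r.
L = 569.8 · 1.266e+06 · 1.028e+09 kg·m²/s ≈ 7.416e+17 kg·m²/s.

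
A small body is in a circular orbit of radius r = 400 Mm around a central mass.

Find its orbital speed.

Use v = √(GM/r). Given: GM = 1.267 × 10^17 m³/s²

Convert to SI: r = 400 Mm = 4e+08 m.
For a circular orbit, gravity supplies the centripetal force, so v = √(GM / r).
v = √(1.267e+17 / 4e+08) m/s ≈ 1.78e+04 m/s = 17.8 km/s.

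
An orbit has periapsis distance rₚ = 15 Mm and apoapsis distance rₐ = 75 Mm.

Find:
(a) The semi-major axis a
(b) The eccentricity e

Convert to SI: rₚ = 15 Mm = 1.5e+07 m; rₐ = 75 Mm = 7.5e+07 m.
(a) a = (rₚ + rₐ) / 2 = (1.5e+07 + 7.5e+07) / 2 ≈ 4.5e+07 m = 45 Mm.
(b) e = (rₐ − rₚ) / (rₐ + rₚ) = (7.5e+07 − 1.5e+07) / (7.5e+07 + 1.5e+07) ≈ 0.6667.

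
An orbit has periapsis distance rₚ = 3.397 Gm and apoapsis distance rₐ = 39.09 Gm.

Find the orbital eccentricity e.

Convert to SI: rₚ = 3.397 Gm = 3.397e+09 m; rₐ = 39.09 Gm = 3.909e+10 m.
e = (rₐ − rₚ) / (rₐ + rₚ).
e = (3.909e+10 − 3.397e+09) / (3.909e+10 + 3.397e+09) = 3.5693e+10 / 4.2487e+10 ≈ 0.8401.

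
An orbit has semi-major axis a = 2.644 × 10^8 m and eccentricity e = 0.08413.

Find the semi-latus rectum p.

p = a (1 − e²).
p = 2.644e+08 · (1 − (0.08413)²) = 2.644e+08 · 0.992922 ≈ 2.625e+08 m = 2.625 × 10^8 m.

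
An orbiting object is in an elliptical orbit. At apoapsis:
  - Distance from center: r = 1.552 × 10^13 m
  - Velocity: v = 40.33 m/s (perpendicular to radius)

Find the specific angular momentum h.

With v perpendicular to r, h = r · v.
h = 1.552e+13 · 40.33 m²/s ≈ 6.259e+14 m²/s.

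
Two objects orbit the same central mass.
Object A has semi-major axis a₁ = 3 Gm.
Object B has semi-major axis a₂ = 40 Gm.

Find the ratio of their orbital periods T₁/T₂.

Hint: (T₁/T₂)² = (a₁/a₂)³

Convert to SI: a₁ = 3 Gm = 3e+09 m; a₂ = 40 Gm = 4e+10 m.
From Kepler's third law, (T₁/T₂)² = (a₁/a₂)³, so T₁/T₂ = (a₁/a₂)^(3/2).
a₁/a₂ = 3e+09 / 4e+10 = 0.075.
T₁/T₂ = (0.075)^(3/2) ≈ 0.02054.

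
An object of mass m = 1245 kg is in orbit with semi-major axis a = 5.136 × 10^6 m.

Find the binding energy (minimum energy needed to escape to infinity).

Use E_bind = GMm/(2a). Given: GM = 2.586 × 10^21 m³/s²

Total orbital energy is E = −GMm/(2a); binding energy is E_bind = −E = GMm/(2a).
E_bind = 2.586e+21 · 1245 / (2 · 5.136e+06) J ≈ 3.134e+17 J = 313.4 PJ.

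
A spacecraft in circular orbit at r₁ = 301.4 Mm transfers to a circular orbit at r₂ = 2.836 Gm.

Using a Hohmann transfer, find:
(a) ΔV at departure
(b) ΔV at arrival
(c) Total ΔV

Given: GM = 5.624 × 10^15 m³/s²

Convert to SI: r₁ = 301.4 Mm = 3.014e+08 m; r₂ = 2.836 Gm = 2.836e+09 m.
Transfer semi-major axis: a_t = (r₁ + r₂)/2 = (3.014e+08 + 2.836e+09)/2 = 1.5687e+09 m.
Circular speeds: v₁ = √(GM/r₁) = 4319.67 m/s, v₂ = √(GM/r₂) = 1408.22 m/s.
Transfer speeds (vis-viva v² = GM(2/r − 1/a_t)): v₁ᵗ = 5808.1 m/s, v₂ᵗ = 617.264 m/s.
(a) ΔV₁ = |v₁ᵗ − v₁| ≈ 1488 m/s = 1.488 km/s.
(b) ΔV₂ = |v₂ − v₂ᵗ| ≈ 791 m/s = 791 m/s.
(c) ΔV_total = ΔV₁ + ΔV₂ ≈ 2279 m/s = 2.279 km/s.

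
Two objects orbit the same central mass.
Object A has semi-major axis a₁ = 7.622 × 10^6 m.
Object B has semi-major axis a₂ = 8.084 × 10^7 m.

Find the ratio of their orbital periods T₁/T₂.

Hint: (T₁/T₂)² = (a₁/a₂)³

From Kepler's third law, (T₁/T₂)² = (a₁/a₂)³, so T₁/T₂ = (a₁/a₂)^(3/2).
a₁/a₂ = 7.622e+06 / 8.084e+07 = 0.094285.
T₁/T₂ = (0.094285)^(3/2) ≈ 0.02895.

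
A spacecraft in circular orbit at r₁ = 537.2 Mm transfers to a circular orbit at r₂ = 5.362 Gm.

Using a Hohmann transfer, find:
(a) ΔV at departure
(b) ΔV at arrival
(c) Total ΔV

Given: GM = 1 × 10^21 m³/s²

Convert to SI: r₁ = 537.2 Mm = 5.372e+08 m; r₂ = 5.362 Gm = 5.362e+09 m.
Transfer semi-major axis: a_t = (r₁ + r₂)/2 = (5.372e+08 + 5.362e+09)/2 = 2.9496e+09 m.
Circular speeds: v₁ = √(GM/r₁) = 1.36437e+06 m/s, v₂ = √(GM/r₂) = 431854 m/s.
Transfer speeds (vis-viva v² = GM(2/r − 1/a_t)): v₁ᵗ = 1.83956e+06 m/s, v₂ᵗ = 184299 m/s.
(a) ΔV₁ = |v₁ᵗ − v₁| ≈ 4.752e+05 m/s = 475.2 km/s.
(b) ΔV₂ = |v₂ − v₂ᵗ| ≈ 2.476e+05 m/s = 247.6 km/s.
(c) ΔV_total = ΔV₁ + ΔV₂ ≈ 7.227e+05 m/s = 722.7 km/s.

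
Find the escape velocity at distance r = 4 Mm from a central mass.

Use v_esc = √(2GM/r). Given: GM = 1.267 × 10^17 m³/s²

Convert to SI: r = 4 Mm = 4e+06 m.
Escape velocity comes from setting total energy to zero: ½v² − GM/r = 0 ⇒ v_esc = √(2GM / r).
v_esc = √(2 · 1.267e+17 / 4e+06) m/s ≈ 2.517e+05 m/s = 251.7 km/s.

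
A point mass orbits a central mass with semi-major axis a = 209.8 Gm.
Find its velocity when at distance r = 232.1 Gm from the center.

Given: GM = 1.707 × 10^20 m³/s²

Convert to SI: a = 209.8 Gm = 2.098e+11 m; r = 232.1 Gm = 2.321e+11 m.
Vis-viva: v = √(GM · (2/r − 1/a)).
2/r − 1/a = 2/2.321e+11 − 1/2.098e+11 = 3.85053e-12 m⁻¹.
v = √(1.707e+20 · 3.85053e-12) m/s ≈ 2.564e+04 m/s = 25.64 km/s.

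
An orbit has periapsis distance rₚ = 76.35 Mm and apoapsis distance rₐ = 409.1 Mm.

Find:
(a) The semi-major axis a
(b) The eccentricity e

Convert to SI: rₚ = 76.35 Mm = 7.635e+07 m; rₐ = 409.1 Mm = 4.091e+08 m.
(a) a = (rₚ + rₐ) / 2 = (7.635e+07 + 4.091e+08) / 2 ≈ 2.427e+08 m = 242.7 Mm.
(b) e = (rₐ − rₚ) / (rₐ + rₚ) = (4.091e+08 − 7.635e+07) / (4.091e+08 + 7.635e+07) ≈ 0.6854.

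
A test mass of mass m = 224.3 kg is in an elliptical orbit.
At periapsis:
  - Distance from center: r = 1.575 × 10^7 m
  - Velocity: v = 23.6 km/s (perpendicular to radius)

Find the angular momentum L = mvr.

Convert to SI: v = 23.6 km/s = 23600 m/s.
Since v is perpendicular to r, L = m · v · r.
L = 224.3 · 23600 · 1.575e+07 kg·m²/s ≈ 8.337e+13 kg·m²/s.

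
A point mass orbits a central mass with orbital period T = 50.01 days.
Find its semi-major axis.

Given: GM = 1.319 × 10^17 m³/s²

Convert to SI: T = 50.01 days = 4.32086e+06 s.
Invert Kepler's third law: a = (GM · T² / (4π²))^(1/3).
Substituting T = 4.32086e+06 s and GM = 1.319e+17 m³/s²:
a = (1.319e+17 · (4.32086e+06)² / (4π²))^(1/3) m
a ≈ 3.966e+09 m = 3.966 Gm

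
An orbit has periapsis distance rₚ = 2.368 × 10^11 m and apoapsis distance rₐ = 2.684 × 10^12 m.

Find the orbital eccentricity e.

e = (rₐ − rₚ) / (rₐ + rₚ).
e = (2.684e+12 − 2.368e+11) / (2.684e+12 + 2.368e+11) = 2.4472e+12 / 2.9208e+12 ≈ 0.8379.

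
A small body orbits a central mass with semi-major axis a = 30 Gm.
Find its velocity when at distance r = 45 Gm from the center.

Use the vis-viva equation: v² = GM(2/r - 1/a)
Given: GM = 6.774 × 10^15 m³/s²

Convert to SI: a = 30 Gm = 3e+10 m; r = 45 Gm = 4.5e+10 m.
Vis-viva: v = √(GM · (2/r − 1/a)).
2/r − 1/a = 2/4.5e+10 − 1/3e+10 = 1.11111e-11 m⁻¹.
v = √(6.774e+15 · 1.11111e-11) m/s ≈ 274.3 m/s = 274.3 m/s.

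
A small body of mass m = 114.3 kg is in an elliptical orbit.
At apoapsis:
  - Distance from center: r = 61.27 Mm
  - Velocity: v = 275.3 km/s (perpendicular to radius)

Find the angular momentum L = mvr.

Convert to SI: r = 61.27 Mm = 6.127e+07 m; v = 275.3 km/s = 275300 m/s.
Since v is perpendicular to r, L = m · v · r.
L = 114.3 · 275300 · 6.127e+07 kg·m²/s ≈ 1.928e+15 kg·m²/s.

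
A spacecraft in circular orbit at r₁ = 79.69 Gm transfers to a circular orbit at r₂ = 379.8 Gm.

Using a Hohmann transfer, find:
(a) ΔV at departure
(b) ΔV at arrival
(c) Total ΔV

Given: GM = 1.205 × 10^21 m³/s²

Convert to SI: r₁ = 79.69 Gm = 7.969e+10 m; r₂ = 379.8 Gm = 3.798e+11 m.
Transfer semi-major axis: a_t = (r₁ + r₂)/2 = (7.969e+10 + 3.798e+11)/2 = 2.29745e+11 m.
Circular speeds: v₁ = √(GM/r₁) = 122968 m/s, v₂ = √(GM/r₂) = 56326.9 m/s.
Transfer speeds (vis-viva v² = GM(2/r − 1/a_t)): v₁ᵗ = 158105 m/s, v₂ᵗ = 33173.8 m/s.
(a) ΔV₁ = |v₁ᵗ − v₁| ≈ 3.514e+04 m/s = 35.14 km/s.
(b) ΔV₂ = |v₂ − v₂ᵗ| ≈ 2.315e+04 m/s = 23.15 km/s.
(c) ΔV_total = ΔV₁ + ΔV₂ ≈ 5.829e+04 m/s = 58.29 km/s.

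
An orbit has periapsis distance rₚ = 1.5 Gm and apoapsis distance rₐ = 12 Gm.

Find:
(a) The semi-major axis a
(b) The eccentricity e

Convert to SI: rₚ = 1.5 Gm = 1.5e+09 m; rₐ = 12 Gm = 1.2e+10 m.
(a) a = (rₚ + rₐ) / 2 = (1.5e+09 + 1.2e+10) / 2 ≈ 6.75e+09 m = 6.75 Gm.
(b) e = (rₐ − rₚ) / (rₐ + rₚ) = (1.2e+10 − 1.5e+09) / (1.2e+10 + 1.5e+09) ≈ 0.7778.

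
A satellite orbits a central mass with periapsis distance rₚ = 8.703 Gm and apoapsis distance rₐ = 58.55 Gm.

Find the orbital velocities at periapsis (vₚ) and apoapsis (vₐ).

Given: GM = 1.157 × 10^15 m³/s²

Convert to SI: rₚ = 8.703 Gm = 8.703e+09 m; rₐ = 58.55 Gm = 5.855e+10 m.
Use the vis-viva equation v² = GM(2/r − 1/a) with a = (rₚ + rₐ)/2 = (8.703e+09 + 5.855e+10)/2 = 3.36265e+10 m.
vₚ = √(GM · (2/rₚ − 1/a)) = √(1.157e+15 · (2/8.703e+09 − 1/3.36265e+10)) m/s ≈ 481.1 m/s = 481.1 m/s.
vₐ = √(GM · (2/rₐ − 1/a)) = √(1.157e+15 · (2/5.855e+10 − 1/3.36265e+10)) m/s ≈ 71.51 m/s = 71.51 m/s.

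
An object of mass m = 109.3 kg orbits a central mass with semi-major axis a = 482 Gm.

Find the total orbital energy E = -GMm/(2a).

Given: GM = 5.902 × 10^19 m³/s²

Convert to SI: a = 482 Gm = 4.82e+11 m.
E = −GMm / (2a).
E = −5.902e+19 · 109.3 / (2 · 4.82e+11) J ≈ -6.692e+09 J = -6.692 GJ.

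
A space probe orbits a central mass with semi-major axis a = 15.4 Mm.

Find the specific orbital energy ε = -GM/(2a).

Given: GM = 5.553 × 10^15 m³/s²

Convert to SI: a = 15.4 Mm = 1.54e+07 m.
ε = −GM / (2a).
ε = −5.553e+15 / (2 · 1.54e+07) J/kg ≈ -1.803e+08 J/kg = -180.3 MJ/kg.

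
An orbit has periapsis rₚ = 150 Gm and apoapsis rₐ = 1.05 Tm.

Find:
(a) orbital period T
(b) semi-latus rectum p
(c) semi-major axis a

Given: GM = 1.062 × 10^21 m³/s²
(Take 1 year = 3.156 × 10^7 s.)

Convert to SI: rₚ = 150 Gm = 1.5e+11 m; rₐ = 1.05 Tm = 1.05e+12 m.
(a) With a = (rₚ + rₐ)/2 = 6e+11 m, T = 2π √(a³/GM) = 2π √((6e+11)³/1.062e+21) s ≈ 8.961e+07 s
(b) From a = (rₚ + rₐ)/2 = 6e+11 m and e = (rₐ − rₚ)/(rₐ + rₚ) = 0.75, p = a(1 − e²) = 6e+11 · (1 − (0.75)²) ≈ 2.625e+11 m
(c) a = (rₚ + rₐ)/2 = (1.5e+11 + 1.05e+12)/2 ≈ 6e+11 m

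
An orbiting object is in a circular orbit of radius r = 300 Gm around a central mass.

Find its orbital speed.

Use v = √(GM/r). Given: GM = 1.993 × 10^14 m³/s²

Convert to SI: r = 300 Gm = 3e+11 m.
For a circular orbit, gravity supplies the centripetal force, so v = √(GM / r).
v = √(1.993e+14 / 3e+11) m/s ≈ 25.77 m/s = 25.77 m/s.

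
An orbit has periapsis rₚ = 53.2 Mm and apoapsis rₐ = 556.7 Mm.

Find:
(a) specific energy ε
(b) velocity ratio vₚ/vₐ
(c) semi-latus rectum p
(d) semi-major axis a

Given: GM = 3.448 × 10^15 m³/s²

Convert to SI: rₚ = 53.2 Mm = 5.32e+07 m; rₐ = 556.7 Mm = 5.567e+08 m.
(a) With a = (rₚ + rₐ)/2 = 3.0495e+08 m, ε = −GM/(2a) = −3.448e+15/(2 · 3.0495e+08) J/kg ≈ -5.653e+06 J/kg
(b) Conservation of angular momentum (rₚvₚ = rₐvₐ) gives vₚ/vₐ = rₐ/rₚ = 5.567e+08/5.32e+07 ≈ 10.46
(c) From a = (rₚ + rₐ)/2 = 3.0495e+08 m and e = (rₐ − rₚ)/(rₐ + rₚ) = 0.825545, p = a(1 − e²) = 3.0495e+08 · (1 − (0.825545)²) ≈ 9.712e+07 m
(d) a = (rₚ + rₐ)/2 = (5.32e+07 + 5.567e+08)/2 ≈ 3.05e+08 m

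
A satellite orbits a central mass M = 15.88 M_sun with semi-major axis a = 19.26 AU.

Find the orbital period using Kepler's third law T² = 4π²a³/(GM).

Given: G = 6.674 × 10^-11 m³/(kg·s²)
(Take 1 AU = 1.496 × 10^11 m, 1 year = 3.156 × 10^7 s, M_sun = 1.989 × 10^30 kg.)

Convert to SI: a = 19.26 AU = 2.8813e+12 m; M = 15.88 M_sun = 3.15853e+31 kg.
GM = G · M = 6.674e-11 · 3.15853e+31 = 2.108e+21 m³/s².
Kepler's third law: T = 2π √(a³ / GM).
Substituting a = 2.8813e+12 m and GM = 2.108e+21 m³/s²:
T = 2π √((2.8813e+12)³ / 2.108e+21) s
T ≈ 6.693e+08 s = 21.21 years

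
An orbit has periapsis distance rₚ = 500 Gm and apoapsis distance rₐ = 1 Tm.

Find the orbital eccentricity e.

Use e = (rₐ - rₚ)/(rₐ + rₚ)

Convert to SI: rₚ = 500 Gm = 5e+11 m; rₐ = 1 Tm = 1e+12 m.
e = (rₐ − rₚ) / (rₐ + rₚ).
e = (1e+12 − 5e+11) / (1e+12 + 5e+11) = 5e+11 / 1.5e+12 ≈ 0.3333.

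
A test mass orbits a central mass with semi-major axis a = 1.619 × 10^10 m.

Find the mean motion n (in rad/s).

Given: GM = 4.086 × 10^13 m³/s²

n = √(GM / a³).
n = √(4.086e+13 / (1.619e+10)³) rad/s ≈ 3.103e-09 rad/s.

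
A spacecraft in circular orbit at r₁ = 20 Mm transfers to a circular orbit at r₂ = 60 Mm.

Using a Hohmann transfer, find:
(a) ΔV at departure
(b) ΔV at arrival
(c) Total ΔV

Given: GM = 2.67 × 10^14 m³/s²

Convert to SI: r₁ = 20 Mm = 2e+07 m; r₂ = 60 Mm = 6e+07 m.
Transfer semi-major axis: a_t = (r₁ + r₂)/2 = (2e+07 + 6e+07)/2 = 4e+07 m.
Circular speeds: v₁ = √(GM/r₁) = 3653.77 m/s, v₂ = √(GM/r₂) = 2109.5 m/s.
Transfer speeds (vis-viva v² = GM(2/r − 1/a_t)): v₁ᵗ = 4474.93 m/s, v₂ᵗ = 1491.64 m/s.
(a) ΔV₁ = |v₁ᵗ − v₁| ≈ 821.2 m/s = 821.2 m/s.
(b) ΔV₂ = |v₂ − v₂ᵗ| ≈ 617.9 m/s = 617.9 m/s.
(c) ΔV_total = ΔV₁ + ΔV₂ ≈ 1439 m/s = 1.439 km/s.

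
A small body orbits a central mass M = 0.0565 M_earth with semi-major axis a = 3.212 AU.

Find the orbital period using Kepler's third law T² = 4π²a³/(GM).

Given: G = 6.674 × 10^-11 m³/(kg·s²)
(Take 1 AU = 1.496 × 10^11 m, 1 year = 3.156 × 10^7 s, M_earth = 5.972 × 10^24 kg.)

Convert to SI: a = 3.212 AU = 4.80515e+11 m; M = 0.0565 M_earth = 3.37418e+23 kg.
GM = G · M = 6.674e-11 · 3.37418e+23 = 2.25193e+13 m³/s².
Kepler's third law: T = 2π √(a³ / GM).
Substituting a = 4.80515e+11 m and GM = 2.25193e+13 m³/s²:
T = 2π √((4.80515e+11)³ / 2.25193e+13) s
T ≈ 4.41e+11 s = 1.397e+04 years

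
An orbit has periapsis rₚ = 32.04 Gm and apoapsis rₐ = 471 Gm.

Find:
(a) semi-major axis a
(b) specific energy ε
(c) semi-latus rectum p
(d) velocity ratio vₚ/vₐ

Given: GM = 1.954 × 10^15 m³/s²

Convert to SI: rₚ = 32.04 Gm = 3.204e+10 m; rₐ = 471 Gm = 4.71e+11 m.
(a) a = (rₚ + rₐ)/2 = (3.204e+10 + 4.71e+11)/2 ≈ 2.515e+11 m
(b) With a = (rₚ + rₐ)/2 = 2.5152e+11 m, ε = −GM/(2a) = −1.954e+15/(2 · 2.5152e+11) J/kg ≈ -3884 J/kg
(c) From a = (rₚ + rₐ)/2 = 2.5152e+11 m and e = (rₐ − rₚ)/(rₐ + rₚ) = 0.872615, p = a(1 − e²) = 2.5152e+11 · (1 − (0.872615)²) ≈ 6e+10 m
(d) Conservation of angular momentum (rₚvₚ = rₐvₐ) gives vₚ/vₐ = rₐ/rₚ = 4.71e+11/3.204e+10 ≈ 14.7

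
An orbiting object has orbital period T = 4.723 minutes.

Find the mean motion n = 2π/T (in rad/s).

Convert to SI: T = 4.723 minutes = 283.38 s.
n = 2π / T.
n = 2π / 283.38 s ≈ 0.02217 rad/s.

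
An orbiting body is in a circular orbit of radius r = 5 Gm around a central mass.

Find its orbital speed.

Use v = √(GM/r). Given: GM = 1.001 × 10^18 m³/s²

Convert to SI: r = 5 Gm = 5e+09 m.
For a circular orbit, gravity supplies the centripetal force, so v = √(GM / r).
v = √(1.001e+18 / 5e+09) m/s ≈ 1.415e+04 m/s = 14.15 km/s.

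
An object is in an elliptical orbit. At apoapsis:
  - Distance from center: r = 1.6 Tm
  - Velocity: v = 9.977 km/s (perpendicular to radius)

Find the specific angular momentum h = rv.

Convert to SI: r = 1.6 Tm = 1.6e+12 m; v = 9.977 km/s = 9977 m/s.
With v perpendicular to r, h = r · v.
h = 1.6e+12 · 9977 m²/s ≈ 1.596e+16 m²/s.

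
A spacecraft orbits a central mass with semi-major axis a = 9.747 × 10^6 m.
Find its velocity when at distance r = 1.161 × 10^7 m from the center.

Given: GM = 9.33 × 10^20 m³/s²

Vis-viva: v = √(GM · (2/r − 1/a)).
2/r − 1/a = 2/1.161e+07 − 1/9.747e+06 = 6.96696e-08 m⁻¹.
v = √(9.33e+20 · 6.96696e-08) m/s ≈ 8.062e+06 m/s = 8062 km/s.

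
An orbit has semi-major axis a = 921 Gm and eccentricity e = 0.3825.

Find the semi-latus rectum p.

Convert to SI: a = 921 Gm = 9.21e+11 m.
p = a (1 − e²).
p = 9.21e+11 · (1 − (0.3825)²) = 9.21e+11 · 0.853694 ≈ 7.863e+11 m = 786.3 Gm.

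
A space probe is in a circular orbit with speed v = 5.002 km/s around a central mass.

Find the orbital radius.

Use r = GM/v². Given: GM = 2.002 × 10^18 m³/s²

Convert to SI: v = 5.002 km/s = 5002 m/s.
For a circular orbit, v² = GM / r, so r = GM / v².
r = 2.002e+18 / (5002)² m ≈ 8.002e+10 m = 80.02 Gm.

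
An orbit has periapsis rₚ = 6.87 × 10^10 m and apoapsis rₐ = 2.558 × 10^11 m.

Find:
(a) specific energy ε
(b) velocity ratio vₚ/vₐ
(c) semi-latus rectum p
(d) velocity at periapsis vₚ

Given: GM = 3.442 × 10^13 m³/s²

(a) With a = (rₚ + rₐ)/2 = 1.6225e+11 m, ε = −GM/(2a) = −3.442e+13/(2 · 1.6225e+11) J/kg ≈ -106.1 J/kg
(b) Conservation of angular momentum (rₚvₚ = rₐvₐ) gives vₚ/vₐ = rₐ/rₚ = 2.558e+11/6.87e+10 ≈ 3.723
(c) From a = (rₚ + rₐ)/2 = 1.6225e+11 m and e = (rₐ − rₚ)/(rₐ + rₚ) = 0.576579, p = a(1 − e²) = 1.6225e+11 · (1 − (0.576579)²) ≈ 1.083e+11 m
(d) With a = (rₚ + rₐ)/2 = 1.6225e+11 m, vₚ = √(GM (2/rₚ − 1/a)) = √(3.442e+13 · (2/6.87e+10 − 1/1.6225e+11)) m/s ≈ 28.11 m/s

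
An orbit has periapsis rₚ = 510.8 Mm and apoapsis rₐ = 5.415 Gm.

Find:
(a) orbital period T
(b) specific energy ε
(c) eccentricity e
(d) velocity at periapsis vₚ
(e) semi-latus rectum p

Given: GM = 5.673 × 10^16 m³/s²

Convert to SI: rₚ = 510.8 Mm = 5.108e+08 m; rₐ = 5.415 Gm = 5.415e+09 m.
(a) With a = (rₚ + rₐ)/2 = 2.9629e+09 m, T = 2π √(a³/GM) = 2π √((2.9629e+09)³/5.673e+16) s ≈ 4.255e+06 s
(b) With a = (rₚ + rₐ)/2 = 2.9629e+09 m, ε = −GM/(2a) = −5.673e+16/(2 · 2.9629e+09) J/kg ≈ -9.573e+06 J/kg
(c) e = (rₐ − rₚ)/(rₐ + rₚ) = (5.415e+09 − 5.108e+08)/(5.415e+09 + 5.108e+08) ≈ 0.8276
(d) With a = (rₚ + rₐ)/2 = 2.9629e+09 m, vₚ = √(GM (2/rₚ − 1/a)) = √(5.673e+16 · (2/5.108e+08 − 1/2.9629e+09)) m/s ≈ 1.425e+04 m/s
(e) From a = (rₚ + rₐ)/2 = 2.9629e+09 m and e = (rₐ − rₚ)/(rₐ + rₚ) = 0.827601, p = a(1 − e²) = 2.9629e+09 · (1 − (0.827601)²) ≈ 9.335e+08 m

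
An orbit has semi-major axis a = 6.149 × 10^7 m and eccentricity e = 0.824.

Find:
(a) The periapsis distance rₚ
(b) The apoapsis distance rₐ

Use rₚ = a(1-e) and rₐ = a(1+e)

(a) rₚ = a(1 − e) = 6.149e+07 · (1 − 0.824) = 6.149e+07 · 0.176 ≈ 1.082e+07 m = 1.082 × 10^7 m.
(b) rₐ = a(1 + e) = 6.149e+07 · (1 + 0.824) = 6.149e+07 · 1.824 ≈ 1.122e+08 m = 1.122 × 10^8 m.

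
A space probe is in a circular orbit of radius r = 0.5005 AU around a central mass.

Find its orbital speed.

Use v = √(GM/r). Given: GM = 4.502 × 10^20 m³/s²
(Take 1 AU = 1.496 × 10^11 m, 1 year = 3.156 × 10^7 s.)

Convert to SI: r = 0.5005 AU = 7.48748e+10 m.
For a circular orbit, gravity supplies the centripetal force, so v = √(GM / r).
v = √(4.502e+20 / 7.48748e+10) m/s ≈ 7.754e+04 m/s = 16.36 AU/year.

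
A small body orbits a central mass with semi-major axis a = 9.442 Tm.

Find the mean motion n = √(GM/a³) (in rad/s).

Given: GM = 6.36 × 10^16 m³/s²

Convert to SI: a = 9.442 Tm = 9.442e+12 m.
n = √(GM / a³).
n = √(6.36e+16 / (9.442e+12)³) rad/s ≈ 8.692e-12 rad/s.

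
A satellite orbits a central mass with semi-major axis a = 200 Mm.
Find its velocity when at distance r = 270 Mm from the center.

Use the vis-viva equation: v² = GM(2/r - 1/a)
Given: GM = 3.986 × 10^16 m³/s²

Convert to SI: a = 200 Mm = 2e+08 m; r = 270 Mm = 2.7e+08 m.
Vis-viva: v = √(GM · (2/r − 1/a)).
2/r − 1/a = 2/2.7e+08 − 1/2e+08 = 2.40741e-09 m⁻¹.
v = √(3.986e+16 · 2.40741e-09) m/s ≈ 9796 m/s = 9.796 km/s.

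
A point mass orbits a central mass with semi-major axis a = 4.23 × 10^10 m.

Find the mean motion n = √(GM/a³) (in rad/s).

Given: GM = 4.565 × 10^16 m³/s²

n = √(GM / a³).
n = √(4.565e+16 / (4.23e+10)³) rad/s ≈ 2.456e-08 rad/s.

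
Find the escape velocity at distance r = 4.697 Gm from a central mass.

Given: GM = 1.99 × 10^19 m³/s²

Convert to SI: r = 4.697 Gm = 4.697e+09 m.
Escape velocity comes from setting total energy to zero: ½v² − GM/r = 0 ⇒ v_esc = √(2GM / r).
v_esc = √(2 · 1.99e+19 / 4.697e+09) m/s ≈ 9.205e+04 m/s = 92.05 km/s.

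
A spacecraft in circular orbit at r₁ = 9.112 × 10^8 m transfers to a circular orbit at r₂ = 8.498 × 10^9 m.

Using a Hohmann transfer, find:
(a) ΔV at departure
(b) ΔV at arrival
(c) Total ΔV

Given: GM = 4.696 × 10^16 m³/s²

Transfer semi-major axis: a_t = (r₁ + r₂)/2 = (9.112e+08 + 8.498e+09)/2 = 4.7046e+09 m.
Circular speeds: v₁ = √(GM/r₁) = 7178.89 m/s, v₂ = √(GM/r₂) = 2350.75 m/s.
Transfer speeds (vis-viva v² = GM(2/r − 1/a_t)): v₁ᵗ = 9648.38 m/s, v₂ᵗ = 1034.55 m/s.
(a) ΔV₁ = |v₁ᵗ − v₁| ≈ 2469 m/s = 2.469 km/s.
(b) ΔV₂ = |v₂ − v₂ᵗ| ≈ 1316 m/s = 1.316 km/s.
(c) ΔV_total = ΔV₁ + ΔV₂ ≈ 3786 m/s = 3.786 km/s.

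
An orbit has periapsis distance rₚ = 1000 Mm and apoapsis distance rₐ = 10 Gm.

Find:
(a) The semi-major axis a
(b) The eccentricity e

Convert to SI: rₚ = 1000 Mm = 1e+09 m; rₐ = 10 Gm = 1e+10 m.
(a) a = (rₚ + rₐ) / 2 = (1e+09 + 1e+10) / 2 ≈ 5.5e+09 m = 5.5 Gm.
(b) e = (rₐ − rₚ) / (rₐ + rₚ) = (1e+10 − 1e+09) / (1e+10 + 1e+09) ≈ 0.8182.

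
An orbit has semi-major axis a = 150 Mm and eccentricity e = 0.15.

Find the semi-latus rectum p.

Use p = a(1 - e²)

Convert to SI: a = 150 Mm = 1.5e+08 m.
p = a (1 − e²).
p = 1.5e+08 · (1 − (0.15)²) = 1.5e+08 · 0.9775 ≈ 1.466e+08 m = 146.6 Mm.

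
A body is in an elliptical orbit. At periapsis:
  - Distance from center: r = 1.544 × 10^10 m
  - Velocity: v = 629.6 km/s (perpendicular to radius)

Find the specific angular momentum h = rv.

Convert to SI: v = 629.6 km/s = 629600 m/s.
With v perpendicular to r, h = r · v.
h = 1.544e+10 · 629600 m²/s ≈ 9.721e+15 m²/s.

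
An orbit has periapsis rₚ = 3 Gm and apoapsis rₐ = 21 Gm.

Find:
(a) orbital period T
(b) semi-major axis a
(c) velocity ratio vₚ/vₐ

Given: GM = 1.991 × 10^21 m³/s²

Convert to SI: rₚ = 3 Gm = 3e+09 m; rₐ = 21 Gm = 2.1e+10 m.
(a) With a = (rₚ + rₐ)/2 = 1.2e+10 m, T = 2π √(a³/GM) = 2π √((1.2e+10)³/1.991e+21) s ≈ 1.851e+05 s
(b) a = (rₚ + rₐ)/2 = (3e+09 + 2.1e+10)/2 ≈ 1.2e+10 m
(c) Conservation of angular momentum (rₚvₚ = rₐvₐ) gives vₚ/vₐ = rₐ/rₚ = 2.1e+10/3e+09 ≈ 7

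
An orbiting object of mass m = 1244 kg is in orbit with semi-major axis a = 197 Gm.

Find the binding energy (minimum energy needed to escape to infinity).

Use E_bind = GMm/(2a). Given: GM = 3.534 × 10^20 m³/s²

Convert to SI: a = 197 Gm = 1.97e+11 m.
Total orbital energy is E = −GMm/(2a); binding energy is E_bind = −E = GMm/(2a).
E_bind = 3.534e+20 · 1244 / (2 · 1.97e+11) J ≈ 1.116e+12 J = 1.116 TJ.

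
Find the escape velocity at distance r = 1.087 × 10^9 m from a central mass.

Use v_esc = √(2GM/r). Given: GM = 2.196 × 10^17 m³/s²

Escape velocity comes from setting total energy to zero: ½v² − GM/r = 0 ⇒ v_esc = √(2GM / r).
v_esc = √(2 · 2.196e+17 / 1.087e+09) m/s ≈ 2.01e+04 m/s = 20.1 km/s.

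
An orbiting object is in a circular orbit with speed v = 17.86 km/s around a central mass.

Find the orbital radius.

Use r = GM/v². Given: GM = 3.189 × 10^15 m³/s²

Convert to SI: v = 17.86 km/s = 17860 m/s.
For a circular orbit, v² = GM / r, so r = GM / v².
r = 3.189e+15 / (17860)² m ≈ 9.998e+06 m = 9.998 Mm.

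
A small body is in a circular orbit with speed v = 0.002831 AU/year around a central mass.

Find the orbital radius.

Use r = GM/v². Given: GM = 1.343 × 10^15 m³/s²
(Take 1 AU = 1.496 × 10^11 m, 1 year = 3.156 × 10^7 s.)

Convert to SI: v = 0.002831 AU/year = 13.4194 m/s.
For a circular orbit, v² = GM / r, so r = GM / v².
r = 1.343e+15 / (13.4194)² m ≈ 7.458e+12 m = 49.85 AU.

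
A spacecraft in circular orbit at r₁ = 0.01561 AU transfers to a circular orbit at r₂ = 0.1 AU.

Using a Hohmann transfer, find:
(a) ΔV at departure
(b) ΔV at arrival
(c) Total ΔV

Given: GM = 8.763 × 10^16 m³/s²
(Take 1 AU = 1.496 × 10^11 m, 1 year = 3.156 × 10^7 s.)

Convert to SI: r₁ = 0.01561 AU = 2.33526e+09 m; r₂ = 0.1 AU = 1.496e+10 m.
Transfer semi-major axis: a_t = (r₁ + r₂)/2 = (2.33526e+09 + 1.496e+10)/2 = 8.64763e+09 m.
Circular speeds: v₁ = √(GM/r₁) = 6125.75 m/s, v₂ = √(GM/r₂) = 2420.25 m/s.
Transfer speeds (vis-viva v² = GM(2/r − 1/a_t)): v₁ᵗ = 8057.06 m/s, v₂ᵗ = 1257.71 m/s.
(a) ΔV₁ = |v₁ᵗ − v₁| ≈ 1931 m/s = 0.4074 AU/year.
(b) ΔV₂ = |v₂ − v₂ᵗ| ≈ 1163 m/s = 0.2453 AU/year.
(c) ΔV_total = ΔV₁ + ΔV₂ ≈ 3094 m/s = 0.6527 AU/year.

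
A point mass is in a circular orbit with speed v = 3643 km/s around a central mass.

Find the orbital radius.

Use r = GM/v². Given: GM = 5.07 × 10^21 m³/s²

Convert to SI: v = 3643 km/s = 3.643e+06 m/s.
For a circular orbit, v² = GM / r, so r = GM / v².
r = 5.07e+21 / (3.643e+06)² m ≈ 3.82e+08 m = 382 Mm.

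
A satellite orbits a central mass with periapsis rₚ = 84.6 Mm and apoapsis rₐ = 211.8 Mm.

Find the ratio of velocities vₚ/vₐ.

Convert to SI: rₚ = 84.6 Mm = 8.46e+07 m; rₐ = 211.8 Mm = 2.118e+08 m.
Conservation of angular momentum gives rₚvₚ = rₐvₐ, so vₚ/vₐ = rₐ/rₚ.
vₚ/vₐ = 2.118e+08 / 8.46e+07 ≈ 2.504.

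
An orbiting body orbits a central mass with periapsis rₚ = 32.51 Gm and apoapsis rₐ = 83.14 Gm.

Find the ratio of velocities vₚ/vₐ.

Convert to SI: rₚ = 32.51 Gm = 3.251e+10 m; rₐ = 83.14 Gm = 8.314e+10 m.
Conservation of angular momentum gives rₚvₚ = rₐvₐ, so vₚ/vₐ = rₐ/rₚ.
vₚ/vₐ = 8.314e+10 / 3.251e+10 ≈ 2.557.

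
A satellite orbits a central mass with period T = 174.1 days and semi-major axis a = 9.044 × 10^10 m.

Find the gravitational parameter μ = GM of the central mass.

Convert to SI: T = 174.1 days = 1.50422e+07 s.
GM = 4π² · a³ / T².
GM = 4π² · (9.044e+10)³ / (1.50422e+07)² m³/s² ≈ 1.291e+20 m³/s² = 1.291 × 10^20 m³/s².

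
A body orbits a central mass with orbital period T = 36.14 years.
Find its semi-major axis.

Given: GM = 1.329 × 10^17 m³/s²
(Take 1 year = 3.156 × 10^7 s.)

Convert to SI: T = 36.14 years = 1.14058e+09 s.
Invert Kepler's third law: a = (GM · T² / (4π²))^(1/3).
Substituting T = 1.14058e+09 s and GM = 1.329e+17 m³/s²:
a = (1.329e+17 · (1.14058e+09)² / (4π²))^(1/3) m
a ≈ 1.636e+11 m = 163.6 Gm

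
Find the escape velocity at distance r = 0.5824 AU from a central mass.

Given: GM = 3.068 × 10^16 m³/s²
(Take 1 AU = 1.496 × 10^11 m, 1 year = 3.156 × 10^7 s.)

Convert to SI: r = 0.5824 AU = 8.7127e+10 m.
Escape velocity comes from setting total energy to zero: ½v² − GM/r = 0 ⇒ v_esc = √(2GM / r).
v_esc = √(2 · 3.068e+16 / 8.7127e+10) m/s ≈ 839.2 m/s = 0.177 AU/year.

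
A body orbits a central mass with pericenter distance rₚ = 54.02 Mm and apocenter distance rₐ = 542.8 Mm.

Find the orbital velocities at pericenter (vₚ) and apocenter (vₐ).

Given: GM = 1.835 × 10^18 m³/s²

Convert to SI: rₚ = 54.02 Mm = 5.402e+07 m; rₐ = 542.8 Mm = 5.428e+08 m.
Use the vis-viva equation v² = GM(2/r − 1/a) with a = (rₚ + rₐ)/2 = (5.402e+07 + 5.428e+08)/2 = 2.9841e+08 m.
vₚ = √(GM · (2/rₚ − 1/a)) = √(1.835e+18 · (2/5.402e+07 − 1/2.9841e+08)) m/s ≈ 2.486e+05 m/s = 248.6 km/s.
vₐ = √(GM · (2/rₐ − 1/a)) = √(1.835e+18 · (2/5.428e+08 − 1/2.9841e+08)) m/s ≈ 2.474e+04 m/s = 24.74 km/s.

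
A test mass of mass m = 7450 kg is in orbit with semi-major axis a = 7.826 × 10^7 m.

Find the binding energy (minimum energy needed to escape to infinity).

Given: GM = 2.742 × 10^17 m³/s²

Total orbital energy is E = −GMm/(2a); binding energy is E_bind = −E = GMm/(2a).
E_bind = 2.742e+17 · 7450 / (2 · 7.826e+07) J ≈ 1.305e+13 J = 13.05 TJ.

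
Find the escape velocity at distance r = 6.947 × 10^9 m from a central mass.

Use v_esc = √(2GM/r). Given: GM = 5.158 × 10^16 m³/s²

Escape velocity comes from setting total energy to zero: ½v² − GM/r = 0 ⇒ v_esc = √(2GM / r).
v_esc = √(2 · 5.158e+16 / 6.947e+09) m/s ≈ 3854 m/s = 3.854 km/s.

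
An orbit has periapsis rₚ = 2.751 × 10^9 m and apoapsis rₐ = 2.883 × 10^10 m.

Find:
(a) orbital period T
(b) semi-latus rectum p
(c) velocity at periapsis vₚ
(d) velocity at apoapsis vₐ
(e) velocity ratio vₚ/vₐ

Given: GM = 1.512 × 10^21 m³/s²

(a) With a = (rₚ + rₐ)/2 = 1.57905e+10 m, T = 2π √(a³/GM) = 2π √((1.57905e+10)³/1.512e+21) s ≈ 3.206e+05 s
(b) From a = (rₚ + rₐ)/2 = 1.57905e+10 m and e = (rₐ − rₚ)/(rₐ + rₚ) = 0.825781, p = a(1 − e²) = 1.57905e+10 · (1 − (0.825781)²) ≈ 5.023e+09 m
(c) With a = (rₚ + rₐ)/2 = 1.57905e+10 m, vₚ = √(GM (2/rₚ − 1/a)) = √(1.512e+21 · (2/2.751e+09 − 1/1.57905e+10)) m/s ≈ 1.002e+06 m/s
(d) With a = (rₚ + rₐ)/2 = 1.57905e+10 m, vₐ = √(GM (2/rₐ − 1/a)) = √(1.512e+21 · (2/2.883e+10 − 1/1.57905e+10)) m/s ≈ 9.559e+04 m/s
(e) Conservation of angular momentum (rₚvₚ = rₐvₐ) gives vₚ/vₐ = rₐ/rₚ = 2.883e+10/2.751e+09 ≈ 10.48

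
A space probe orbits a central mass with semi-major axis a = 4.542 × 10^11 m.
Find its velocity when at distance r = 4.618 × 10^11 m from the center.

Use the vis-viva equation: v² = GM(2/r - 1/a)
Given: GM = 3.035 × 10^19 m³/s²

Vis-viva: v = √(GM · (2/r − 1/a)).
2/r − 1/a = 2/4.618e+11 − 1/4.542e+11 = 2.12921e-12 m⁻¹.
v = √(3.035e+19 · 2.12921e-12) m/s ≈ 8039 m/s = 8.039 km/s.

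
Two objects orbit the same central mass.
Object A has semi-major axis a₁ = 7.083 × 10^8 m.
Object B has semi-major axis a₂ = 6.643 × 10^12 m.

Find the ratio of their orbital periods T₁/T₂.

From Kepler's third law, (T₁/T₂)² = (a₁/a₂)³, so T₁/T₂ = (a₁/a₂)^(3/2).
a₁/a₂ = 7.083e+08 / 6.643e+12 = 0.000106624.
T₁/T₂ = (0.000106624)^(3/2) ≈ 1.101e-06.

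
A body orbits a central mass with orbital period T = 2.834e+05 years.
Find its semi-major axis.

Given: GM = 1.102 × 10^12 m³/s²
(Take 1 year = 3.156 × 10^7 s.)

Convert to SI: T = 2.834e+05 years = 8.9441e+12 s.
Invert Kepler's third law: a = (GM · T² / (4π²))^(1/3).
Substituting T = 8.9441e+12 s and GM = 1.102e+12 m³/s²:
a = (1.102e+12 · (8.9441e+12)² / (4π²))^(1/3) m
a ≈ 1.307e+12 m = 1.307 Tm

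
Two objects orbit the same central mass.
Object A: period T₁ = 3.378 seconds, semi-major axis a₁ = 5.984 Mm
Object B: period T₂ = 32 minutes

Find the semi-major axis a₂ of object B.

Convert to SI: a₁ = 5.984 Mm = 5.984e+06 m; T₂ = 32 minutes = 1920 s.
Kepler's third law: (T₁/T₂)² = (a₁/a₂)³ ⇒ a₂ = a₁ · (T₂/T₁)^(2/3).
T₂/T₁ = 1920 / 3.378 = 568.384.
a₂ = 5.984e+06 · (568.384)^(2/3) m ≈ 4.106e+08 m = 410.6 Mm.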